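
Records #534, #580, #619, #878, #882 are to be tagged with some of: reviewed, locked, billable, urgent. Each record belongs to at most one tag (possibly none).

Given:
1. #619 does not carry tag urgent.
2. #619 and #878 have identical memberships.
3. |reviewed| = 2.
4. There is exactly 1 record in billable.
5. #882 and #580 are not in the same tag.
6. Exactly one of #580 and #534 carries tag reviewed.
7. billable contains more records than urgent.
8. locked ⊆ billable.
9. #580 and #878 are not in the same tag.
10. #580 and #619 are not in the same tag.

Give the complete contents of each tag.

reviewed = {#534, #882}; locked = {}; billable = {#580}; urgent = {}

From (1): #619 ∉ urgent.
(2): #878 matches #619: #878 ∉ urgent.
Suppose #534 ∉ reviewed: no assignment then satisfies all the clues, so #534 ∈ reviewed.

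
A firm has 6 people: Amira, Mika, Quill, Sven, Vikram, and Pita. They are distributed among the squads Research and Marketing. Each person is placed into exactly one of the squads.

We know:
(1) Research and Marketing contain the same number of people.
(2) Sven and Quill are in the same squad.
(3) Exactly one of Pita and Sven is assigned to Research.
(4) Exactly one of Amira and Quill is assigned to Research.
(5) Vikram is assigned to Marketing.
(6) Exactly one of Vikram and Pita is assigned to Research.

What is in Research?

Research = {Amira, Mika, Pita}

From (5): Vikram ∈ Marketing.
(6) (exactly one): Pita ∈ Research.
(3) (exactly one): Sven ∉ Research.
Only one squad left: Sven ∈ Marketing.
(2): Quill matches Sven: Quill ∉ Research.
(2): Quill matches Sven: Quill ∈ Marketing.
(4) (exactly one): Amira ∈ Research.
Suppose Mika ∉ Research: no assignment then satisfies all the clues, so Mika ∈ Research.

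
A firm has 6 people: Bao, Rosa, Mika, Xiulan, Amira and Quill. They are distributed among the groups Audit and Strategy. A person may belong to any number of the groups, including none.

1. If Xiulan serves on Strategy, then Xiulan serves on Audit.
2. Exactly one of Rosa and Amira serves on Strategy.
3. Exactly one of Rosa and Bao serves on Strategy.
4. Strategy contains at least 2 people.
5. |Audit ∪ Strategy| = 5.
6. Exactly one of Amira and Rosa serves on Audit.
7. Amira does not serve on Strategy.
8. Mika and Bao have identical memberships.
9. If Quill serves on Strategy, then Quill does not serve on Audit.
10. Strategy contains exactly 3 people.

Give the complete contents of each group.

Audit = {Bao, Mika, Rosa, Xiulan}; Strategy = {Quill, Rosa, Xiulan}

From (7): Amira ∉ Strategy.
(2) (exactly one): Rosa ∈ Strategy.
(3) (exactly one): Bao ∉ Strategy.
(8): Mika matches Bao: Mika ∉ Strategy.
(10): only 3 candidates remain for Strategy, so all are in.
(1): Xiulan ∈ Audit.
(9): Quill ∉ Audit.
Suppose Bao ∉ Audit: no assignment then satisfies all the clues, so Bao ∈ Audit.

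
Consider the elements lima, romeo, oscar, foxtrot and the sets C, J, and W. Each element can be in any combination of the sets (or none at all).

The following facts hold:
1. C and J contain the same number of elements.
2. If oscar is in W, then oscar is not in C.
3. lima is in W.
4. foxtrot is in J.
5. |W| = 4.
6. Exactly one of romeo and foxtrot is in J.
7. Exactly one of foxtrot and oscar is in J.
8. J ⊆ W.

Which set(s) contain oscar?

From (3): lima ∈ W.
From (4): foxtrot ∈ J.
(5): only 4 candidates remain for W, so all are in.
(6) (exactly one): romeo ∉ J.
(7) (exactly one): oscar ∉ J.
(2): oscar ∉ C.

oscar: W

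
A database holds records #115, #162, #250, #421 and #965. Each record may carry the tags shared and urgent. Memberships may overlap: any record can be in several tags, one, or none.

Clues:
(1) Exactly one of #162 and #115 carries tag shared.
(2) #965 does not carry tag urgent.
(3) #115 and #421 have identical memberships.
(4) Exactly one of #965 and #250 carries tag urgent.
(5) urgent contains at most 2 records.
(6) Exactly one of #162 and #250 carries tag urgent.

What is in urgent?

urgent = {#250}

From (2): #965 ∉ urgent.
(4) (exactly one): #250 ∈ urgent.
(6) (exactly one): #162 ∉ urgent.
Suppose #115 ∈ urgent: no assignment then satisfies all the clues, so #115 ∉ urgent.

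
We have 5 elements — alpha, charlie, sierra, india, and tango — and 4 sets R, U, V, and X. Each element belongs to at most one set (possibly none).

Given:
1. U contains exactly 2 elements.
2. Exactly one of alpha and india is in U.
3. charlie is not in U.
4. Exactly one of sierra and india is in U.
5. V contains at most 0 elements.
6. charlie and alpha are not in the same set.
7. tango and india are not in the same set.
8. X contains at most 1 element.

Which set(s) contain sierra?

sierra: U

From (3): charlie ∉ U.
(5): V already has 0, so the rest are out.
Suppose sierra ∈ R: no assignment then satisfies all the clues, so sierra ∉ R.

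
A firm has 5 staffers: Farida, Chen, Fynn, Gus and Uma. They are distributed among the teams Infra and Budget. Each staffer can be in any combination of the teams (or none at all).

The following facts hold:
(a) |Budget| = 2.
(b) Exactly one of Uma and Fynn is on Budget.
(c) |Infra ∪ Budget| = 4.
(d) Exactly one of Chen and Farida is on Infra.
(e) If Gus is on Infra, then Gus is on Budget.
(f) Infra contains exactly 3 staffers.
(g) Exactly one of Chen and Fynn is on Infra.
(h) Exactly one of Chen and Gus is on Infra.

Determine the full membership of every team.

Infra = {Farida, Fynn, Gus}; Budget = {Gus, Uma}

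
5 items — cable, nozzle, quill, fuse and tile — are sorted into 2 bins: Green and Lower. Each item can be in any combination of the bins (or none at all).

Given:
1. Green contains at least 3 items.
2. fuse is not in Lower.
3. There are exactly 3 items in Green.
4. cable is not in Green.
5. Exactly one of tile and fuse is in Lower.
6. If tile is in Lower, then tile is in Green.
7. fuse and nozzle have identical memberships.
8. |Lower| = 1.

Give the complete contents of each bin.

Green = {fuse, nozzle, tile}; Lower = {tile}

From (2): fuse ∉ Lower.
From (4): cable ∉ Green.
(5) (exactly one): tile ∈ Lower.
(6): tile ∈ Green.
(7): nozzle matches fuse: nozzle ∉ Lower.
(8): Lower already has 1, so the rest are out.
Suppose nozzle ∉ Green: no assignment then satisfies all the clues, so nozzle ∈ Green.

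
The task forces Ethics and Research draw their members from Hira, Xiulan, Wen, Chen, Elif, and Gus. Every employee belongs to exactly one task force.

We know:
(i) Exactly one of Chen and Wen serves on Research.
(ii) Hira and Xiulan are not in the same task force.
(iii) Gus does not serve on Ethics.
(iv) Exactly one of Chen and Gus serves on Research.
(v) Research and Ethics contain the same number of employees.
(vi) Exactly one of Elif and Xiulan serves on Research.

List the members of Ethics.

Ethics = {Chen, Elif, Hira}

From (iii): Gus ∉ Ethics.
Only one task force left: Gus ∈ Research.
(iv) (exactly one): Chen ∉ Research.
Only one task force left: Chen ∈ Ethics.
(i) (exactly one): Wen ∈ Research.
Suppose Hira ∉ Ethics: no assignment then satisfies all the clues, so Hira ∈ Ethics.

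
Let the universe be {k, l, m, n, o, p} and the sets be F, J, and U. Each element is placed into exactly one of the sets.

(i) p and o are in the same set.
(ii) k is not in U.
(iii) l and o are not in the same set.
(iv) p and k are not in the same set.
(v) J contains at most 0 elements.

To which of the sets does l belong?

l: F

From (ii): k ∉ U.
(v): J already has 0, so the rest are out.
Only one set left: k ∈ F.
(iv): p ∉ F.
Only one set left: p ∈ U.
(i): o matches p: o ∉ F.
(i): o matches p: o ∈ U.
(iii): l ∉ U.
Only one set left: l ∈ F.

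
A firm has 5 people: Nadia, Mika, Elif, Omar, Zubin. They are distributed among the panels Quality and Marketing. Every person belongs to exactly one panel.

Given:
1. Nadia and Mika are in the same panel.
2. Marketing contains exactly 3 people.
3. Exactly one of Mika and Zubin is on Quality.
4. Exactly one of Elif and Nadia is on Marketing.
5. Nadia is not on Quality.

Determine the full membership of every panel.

Quality = {Elif, Zubin}; Marketing = {Mika, Nadia, Omar}

From (5): Nadia ∉ Quality.
(1): Mika matches Nadia: Mika ∉ Quality.
(3) (exactly one): Zubin ∈ Quality.
Only one panel left: Nadia ∈ Marketing.
Only one panel left: Mika ∈ Marketing.
(4) (exactly one): Elif ∉ Marketing.
Only one panel left: Elif ∈ Quality.
(2): only 3 candidates remain for Marketing, so all are in.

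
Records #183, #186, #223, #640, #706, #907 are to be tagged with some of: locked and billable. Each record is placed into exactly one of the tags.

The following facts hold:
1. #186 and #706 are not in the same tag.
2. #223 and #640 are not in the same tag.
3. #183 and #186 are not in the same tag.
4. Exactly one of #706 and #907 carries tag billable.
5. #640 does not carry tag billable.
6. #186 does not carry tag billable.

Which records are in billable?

From (5): #640 ∉ billable.
From (6): #186 ∉ billable.
Only one tag left: #186 ∈ locked.
Only one tag left: #640 ∈ locked.
(1): #706 ∉ locked.
(2): #223 ∉ locked.
(3): #183 ∉ locked.
Only one tag left: #183 ∈ billable.
Only one tag left: #223 ∈ billable.
Only one tag left: #706 ∈ billable.
(4) (exactly one): #907 ∉ billable.
Only one tag left: #907 ∈ locked.

billable = {#183, #223, #706}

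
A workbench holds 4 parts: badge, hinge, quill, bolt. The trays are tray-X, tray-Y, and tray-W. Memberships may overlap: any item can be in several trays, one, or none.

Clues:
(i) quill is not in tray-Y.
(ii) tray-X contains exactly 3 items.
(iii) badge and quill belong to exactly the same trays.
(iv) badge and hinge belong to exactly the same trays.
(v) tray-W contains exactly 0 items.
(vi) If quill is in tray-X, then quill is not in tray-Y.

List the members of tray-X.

tray-X = {badge, hinge, quill}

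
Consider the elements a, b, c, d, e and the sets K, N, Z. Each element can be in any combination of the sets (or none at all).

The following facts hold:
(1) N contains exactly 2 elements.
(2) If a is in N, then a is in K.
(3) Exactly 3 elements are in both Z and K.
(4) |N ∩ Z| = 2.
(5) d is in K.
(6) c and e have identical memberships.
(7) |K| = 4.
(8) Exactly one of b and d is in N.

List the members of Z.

Z = {a, b, c, e}

From (5): d ∈ K.
Suppose a ∉ Z: no assignment then satisfies all the clues, so a ∈ Z.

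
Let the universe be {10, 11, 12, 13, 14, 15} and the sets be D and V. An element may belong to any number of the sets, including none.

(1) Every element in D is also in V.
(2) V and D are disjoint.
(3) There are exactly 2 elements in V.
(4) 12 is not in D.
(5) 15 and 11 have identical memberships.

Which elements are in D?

From (4): 12 ∉ D.
Suppose 10 ∈ D: no assignment then satisfies all the clues, so 10 ∉ D.

D = {}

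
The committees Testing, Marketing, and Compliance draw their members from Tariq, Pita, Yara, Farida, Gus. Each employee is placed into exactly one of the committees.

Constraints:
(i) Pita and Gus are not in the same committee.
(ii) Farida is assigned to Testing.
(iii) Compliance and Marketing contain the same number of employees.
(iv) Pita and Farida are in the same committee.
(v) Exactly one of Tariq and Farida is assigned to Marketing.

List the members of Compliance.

Compliance = {Gus}

From (ii): Farida ∈ Testing.
(iv): Pita matches Farida: Pita ∈ Testing.
(v) (exactly one): Tariq ∈ Marketing.
(i): Gus ∉ Testing.
Suppose Yara ∈ Compliance: no assignment then satisfies all the clues, so Yara ∉ Compliance.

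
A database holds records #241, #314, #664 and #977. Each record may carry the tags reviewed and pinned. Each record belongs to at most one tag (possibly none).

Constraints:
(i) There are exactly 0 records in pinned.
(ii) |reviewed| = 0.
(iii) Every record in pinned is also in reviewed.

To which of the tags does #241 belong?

#241: none

(i): pinned already has 0, so the rest are out.
(ii): reviewed already has 0, so the rest are out.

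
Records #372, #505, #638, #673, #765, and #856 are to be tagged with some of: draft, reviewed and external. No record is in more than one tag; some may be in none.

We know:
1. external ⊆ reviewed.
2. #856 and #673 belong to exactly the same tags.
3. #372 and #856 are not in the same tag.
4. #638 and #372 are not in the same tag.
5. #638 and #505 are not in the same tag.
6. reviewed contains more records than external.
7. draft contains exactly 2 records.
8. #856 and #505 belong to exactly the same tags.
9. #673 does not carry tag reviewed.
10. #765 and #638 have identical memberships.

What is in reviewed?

reviewed = {#372}

From (9): #673 ∉ reviewed.
(1) contrapositive: #673 ∉ external.
(2): #856 matches #673: #856 ∉ reviewed.
(2): #856 matches #673: #856 ∉ external.
(8): #505 matches #856: #505 ∉ reviewed.
(8): #505 matches #856: #505 ∉ external.
Suppose #372 ∉ reviewed: no assignment then satisfies all the clues, so #372 ∈ reviewed.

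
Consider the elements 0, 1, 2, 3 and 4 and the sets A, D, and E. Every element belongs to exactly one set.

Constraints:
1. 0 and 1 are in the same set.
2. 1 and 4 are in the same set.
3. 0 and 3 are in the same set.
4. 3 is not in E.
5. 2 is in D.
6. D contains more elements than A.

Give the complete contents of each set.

A = {}; D = {0, 1, 2, 3, 4}; E = {}

From (4): 3 ∉ E.
From (5): 2 ∈ D.
(3): 0 matches 3: 0 ∉ E.
(1): 1 matches 0: 1 ∉ E.
(2): 4 matches 1: 4 ∉ E.
Suppose 0 ∈ A: no assignment then satisfies all the clues, so 0 ∉ A.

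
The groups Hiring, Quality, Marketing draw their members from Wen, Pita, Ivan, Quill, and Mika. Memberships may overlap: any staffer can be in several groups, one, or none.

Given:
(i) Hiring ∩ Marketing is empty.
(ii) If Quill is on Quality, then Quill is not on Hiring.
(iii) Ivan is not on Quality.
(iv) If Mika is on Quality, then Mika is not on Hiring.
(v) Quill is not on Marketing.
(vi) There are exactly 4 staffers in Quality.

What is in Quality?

Quality = {Mika, Pita, Quill, Wen}

From (iii): Ivan ∉ Quality.
From (v): Quill ∉ Marketing.
(vi): only 4 candidates remain for Quality, so all are in.
(ii): Quill ∉ Hiring.
(iv): Mika ∉ Hiring.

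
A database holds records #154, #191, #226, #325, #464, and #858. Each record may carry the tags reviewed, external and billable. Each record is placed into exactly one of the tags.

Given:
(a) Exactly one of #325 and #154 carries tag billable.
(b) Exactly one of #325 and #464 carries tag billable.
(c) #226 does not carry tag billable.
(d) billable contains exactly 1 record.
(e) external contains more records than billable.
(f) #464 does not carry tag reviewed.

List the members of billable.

billable = {#325}

From (c): #226 ∉ billable.
From (f): #464 ∉ reviewed.
Suppose #154 ∈ billable: no assignment then satisfies all the clues, so #154 ∉ billable.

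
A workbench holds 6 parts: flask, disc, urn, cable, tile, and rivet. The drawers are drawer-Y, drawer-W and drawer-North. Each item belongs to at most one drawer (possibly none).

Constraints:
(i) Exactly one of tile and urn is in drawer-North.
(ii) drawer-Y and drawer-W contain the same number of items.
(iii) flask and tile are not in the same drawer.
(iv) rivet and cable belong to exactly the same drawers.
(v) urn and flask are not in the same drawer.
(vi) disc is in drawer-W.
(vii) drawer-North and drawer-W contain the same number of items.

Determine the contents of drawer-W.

drawer-W = {disc}

From (vi): disc ∈ drawer-W.
Suppose flask ∈ drawer-W: no assignment then satisfies all the clues, so flask ∉ drawer-W.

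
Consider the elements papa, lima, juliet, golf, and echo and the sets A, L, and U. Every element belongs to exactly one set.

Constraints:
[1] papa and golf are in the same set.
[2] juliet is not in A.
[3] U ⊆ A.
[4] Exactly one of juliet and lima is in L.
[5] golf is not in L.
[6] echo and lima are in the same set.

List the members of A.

A = {echo, golf, lima, papa}

From (2): juliet ∉ A.
From (5): golf ∉ L.
(1): papa matches golf: papa ∉ L.
(3) contrapositive: juliet ∉ U.
Only one set left: juliet ∈ L.
(4) (exactly one): lima ∉ L.
(6): echo matches lima: echo ∉ L.
Suppose papa ∉ A: no assignment then satisfies all the clues, so papa ∈ A.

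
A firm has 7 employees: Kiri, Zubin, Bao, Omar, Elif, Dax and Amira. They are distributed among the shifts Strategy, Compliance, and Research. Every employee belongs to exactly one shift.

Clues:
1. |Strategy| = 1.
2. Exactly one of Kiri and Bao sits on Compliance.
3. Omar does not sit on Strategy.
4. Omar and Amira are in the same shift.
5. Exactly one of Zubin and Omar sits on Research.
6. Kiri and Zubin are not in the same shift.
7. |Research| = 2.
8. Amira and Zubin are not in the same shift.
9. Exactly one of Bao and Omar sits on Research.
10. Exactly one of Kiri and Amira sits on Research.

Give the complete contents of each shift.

Strategy = {Kiri}; Compliance = {Bao, Dax, Elif, Zubin}; Research = {Amira, Omar}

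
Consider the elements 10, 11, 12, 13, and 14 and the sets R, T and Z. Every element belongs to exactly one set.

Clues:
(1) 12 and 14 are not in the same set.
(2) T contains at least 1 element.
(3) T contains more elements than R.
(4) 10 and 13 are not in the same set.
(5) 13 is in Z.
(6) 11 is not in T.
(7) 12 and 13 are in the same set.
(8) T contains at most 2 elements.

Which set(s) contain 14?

14: T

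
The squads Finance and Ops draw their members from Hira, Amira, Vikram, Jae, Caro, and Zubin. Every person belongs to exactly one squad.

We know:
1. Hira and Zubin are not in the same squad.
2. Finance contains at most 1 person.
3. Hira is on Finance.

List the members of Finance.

Finance = {Hira}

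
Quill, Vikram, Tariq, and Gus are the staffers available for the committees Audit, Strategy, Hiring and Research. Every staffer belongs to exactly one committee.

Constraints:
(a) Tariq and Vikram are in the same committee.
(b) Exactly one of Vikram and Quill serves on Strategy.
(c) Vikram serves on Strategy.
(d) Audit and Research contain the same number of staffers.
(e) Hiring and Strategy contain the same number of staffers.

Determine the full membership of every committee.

Audit = {}; Strategy = {Tariq, Vikram}; Hiring = {Gus, Quill}; Research = {}

From (c): Vikram ∈ Strategy.
(a): Tariq matches Vikram: Tariq ∉ Audit.
(a): Tariq matches Vikram: Tariq ∈ Strategy.
(b) (exactly one): Quill ∉ Strategy.
Suppose Quill ∈ Audit: no assignment then satisfies all the clues, so Quill ∉ Audit.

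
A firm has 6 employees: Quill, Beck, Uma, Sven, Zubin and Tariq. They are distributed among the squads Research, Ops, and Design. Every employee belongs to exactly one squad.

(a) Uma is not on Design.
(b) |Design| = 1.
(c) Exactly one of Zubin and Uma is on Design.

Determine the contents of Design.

From (a): Uma ∉ Design.
(c) (exactly one): Zubin ∈ Design.
(b): Design already has 1, so the rest are out.

Design = {Zubin}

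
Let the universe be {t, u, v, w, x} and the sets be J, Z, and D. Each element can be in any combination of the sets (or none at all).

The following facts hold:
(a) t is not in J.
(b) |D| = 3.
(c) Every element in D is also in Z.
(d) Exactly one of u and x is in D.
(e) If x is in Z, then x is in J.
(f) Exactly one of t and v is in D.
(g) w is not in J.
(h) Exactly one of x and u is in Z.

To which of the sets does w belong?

From (a): t ∉ J.
From (g): w ∉ J.
Suppose w ∉ Z: no assignment then satisfies all the clues, so w ∈ Z.

w: D, Z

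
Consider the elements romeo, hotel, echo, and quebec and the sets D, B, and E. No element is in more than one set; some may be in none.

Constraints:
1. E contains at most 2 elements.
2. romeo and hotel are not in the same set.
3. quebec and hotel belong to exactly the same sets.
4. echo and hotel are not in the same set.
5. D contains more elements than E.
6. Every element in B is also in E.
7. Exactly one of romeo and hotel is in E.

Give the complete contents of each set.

D = {hotel, quebec}; B = {}; E = {romeo}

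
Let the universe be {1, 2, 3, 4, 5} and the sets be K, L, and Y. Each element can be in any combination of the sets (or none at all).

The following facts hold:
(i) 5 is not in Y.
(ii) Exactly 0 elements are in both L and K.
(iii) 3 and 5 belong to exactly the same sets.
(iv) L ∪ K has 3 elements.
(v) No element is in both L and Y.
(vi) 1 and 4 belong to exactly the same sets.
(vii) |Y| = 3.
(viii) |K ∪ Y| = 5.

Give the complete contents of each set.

K = {2, 3, 5}; L = {}; Y = {1, 2, 4}

From (i): 5 ∉ Y.
(iii): 3 matches 5: 3 ∉ Y.
(vii): only 3 candidates remain for Y, so all are in.
(v) (disjoint): 1 ∉ L.
(v) (disjoint): 2 ∉ L.
(v) (disjoint): 4 ∉ L.
Suppose 1 ∈ K: no assignment then satisfies all the clues, so 1 ∉ K.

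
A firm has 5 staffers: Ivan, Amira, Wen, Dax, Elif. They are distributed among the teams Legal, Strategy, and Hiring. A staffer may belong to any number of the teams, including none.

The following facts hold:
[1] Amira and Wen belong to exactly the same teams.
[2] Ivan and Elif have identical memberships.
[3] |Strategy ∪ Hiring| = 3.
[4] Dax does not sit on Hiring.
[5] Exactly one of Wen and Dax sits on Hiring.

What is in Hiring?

Hiring = {Amira, Wen}

From (4): Dax ∉ Hiring.
(5) (exactly one): Wen ∈ Hiring.
(1): Amira matches Wen: Amira ∈ Hiring.
Suppose Ivan ∈ Hiring: no assignment then satisfies all the clues, so Ivan ∉ Hiring.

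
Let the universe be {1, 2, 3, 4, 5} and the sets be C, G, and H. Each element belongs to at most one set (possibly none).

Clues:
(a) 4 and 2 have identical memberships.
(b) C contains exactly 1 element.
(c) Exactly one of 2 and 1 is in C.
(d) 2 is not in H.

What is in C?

C = {1}

From (d): 2 ∉ H.
(a): 4 matches 2: 4 ∉ H.
Suppose 1 ∉ C: no assignment then satisfies all the clues, so 1 ∈ C.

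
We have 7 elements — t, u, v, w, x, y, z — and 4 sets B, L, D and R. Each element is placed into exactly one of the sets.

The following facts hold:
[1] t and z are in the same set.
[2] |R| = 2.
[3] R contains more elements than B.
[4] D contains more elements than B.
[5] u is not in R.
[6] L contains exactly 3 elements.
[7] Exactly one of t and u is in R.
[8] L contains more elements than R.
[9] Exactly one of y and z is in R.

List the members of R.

From (5): u ∉ R.
(7) (exactly one): t ∈ R.
(1): z matches t: z ∉ B.
(1): z matches t: z ∉ L.
(1): z matches t: z ∉ D.
(1): z matches t: z ∈ R.
(2): R already has 2, so the rest are out.

R = {t, z}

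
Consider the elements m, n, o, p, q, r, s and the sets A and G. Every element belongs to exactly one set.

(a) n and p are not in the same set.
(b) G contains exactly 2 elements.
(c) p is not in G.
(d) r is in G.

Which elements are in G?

From (c): p ∉ G.
From (d): r ∈ G.
Only one set left: p ∈ A.
(a): n ∉ A.
Only one set left: n ∈ G.
(b): G already has 2, so the rest are out.
Only one set left: m ∈ A.
Only one set left: o ∈ A.
Only one set left: q ∈ A.
Only one set left: s ∈ A.

G = {n, r}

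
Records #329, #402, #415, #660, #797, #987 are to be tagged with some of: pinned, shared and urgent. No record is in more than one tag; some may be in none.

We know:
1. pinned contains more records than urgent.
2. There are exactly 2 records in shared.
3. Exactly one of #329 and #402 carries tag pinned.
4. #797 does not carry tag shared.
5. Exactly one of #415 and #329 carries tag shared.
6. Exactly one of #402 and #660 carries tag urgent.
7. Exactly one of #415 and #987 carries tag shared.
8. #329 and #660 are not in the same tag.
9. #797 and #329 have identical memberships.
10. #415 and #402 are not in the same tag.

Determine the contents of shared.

shared = {#415, #660}

From (4): #797 ∉ shared.
(9): #329 matches #797: #329 ∉ shared.
(5) (exactly one): #415 ∈ shared.
(7) (exactly one): #987 ∉ shared.
(10): #402 ∉ shared.
(2): only 2 candidates remain for shared, so all are in.
(6) (exactly one): #402 ∈ urgent.
(3) (exactly one): #329 ∈ pinned.
(9): #797 matches #329: #797 ∈ pinned.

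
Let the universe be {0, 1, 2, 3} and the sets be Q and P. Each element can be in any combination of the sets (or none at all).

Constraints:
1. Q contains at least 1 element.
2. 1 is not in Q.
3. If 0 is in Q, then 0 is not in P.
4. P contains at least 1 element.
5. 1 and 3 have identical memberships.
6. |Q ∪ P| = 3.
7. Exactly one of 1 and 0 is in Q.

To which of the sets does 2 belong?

2: none

From (2): 1 ∉ Q.
(5): 3 matches 1: 3 ∉ Q.
(7) (exactly one): 0 ∈ Q.
(3): 0 ∉ P.
Suppose 2 ∈ Q: no assignment then satisfies all the clues, so 2 ∉ Q.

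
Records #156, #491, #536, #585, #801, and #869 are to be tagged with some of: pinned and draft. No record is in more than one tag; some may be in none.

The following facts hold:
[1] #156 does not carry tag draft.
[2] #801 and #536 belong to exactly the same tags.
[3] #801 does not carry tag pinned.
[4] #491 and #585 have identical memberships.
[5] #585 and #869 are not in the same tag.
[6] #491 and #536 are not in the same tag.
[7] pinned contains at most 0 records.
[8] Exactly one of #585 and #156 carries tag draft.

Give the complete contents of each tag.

From (1): #156 ∉ draft.
From (3): #801 ∉ pinned.
(2): #536 matches #801: #536 ∉ pinned.
(7): pinned already has 0, so the rest are out.
(8) (exactly one): #585 ∈ draft.
(4): #491 matches #585: #491 ∈ draft.
(5): #869 ∉ draft.
(6): #536 ∉ draft.
(2): #801 matches #536: #801 ∉ draft.

pinned = {}; draft = {#491, #585}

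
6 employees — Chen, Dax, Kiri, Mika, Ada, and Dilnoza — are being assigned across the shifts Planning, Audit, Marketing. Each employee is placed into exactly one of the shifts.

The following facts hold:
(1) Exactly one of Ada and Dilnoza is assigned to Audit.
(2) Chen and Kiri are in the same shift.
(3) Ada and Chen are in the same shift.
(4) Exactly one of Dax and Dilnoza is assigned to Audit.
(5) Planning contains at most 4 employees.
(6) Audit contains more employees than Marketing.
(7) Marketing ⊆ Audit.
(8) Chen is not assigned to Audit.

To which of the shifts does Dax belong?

From (8): Chen ∉ Audit.
(2): Kiri matches Chen: Kiri ∉ Audit.
(3): Ada matches Chen: Ada ∉ Audit.
(7) contrapositive: Chen ∉ Marketing.
(7) contrapositive: Kiri ∉ Marketing.
(7) contrapositive: Ada ∉ Marketing.
Only one shift left: Chen ∈ Planning.
Only one shift left: Kiri ∈ Planning.
Only one shift left: Ada ∈ Planning.
(1) (exactly one): Dilnoza ∈ Audit.
(4) (exactly one): Dax ∉ Audit.
(5): Planning already has 4, so the rest are out.

Dax: Planning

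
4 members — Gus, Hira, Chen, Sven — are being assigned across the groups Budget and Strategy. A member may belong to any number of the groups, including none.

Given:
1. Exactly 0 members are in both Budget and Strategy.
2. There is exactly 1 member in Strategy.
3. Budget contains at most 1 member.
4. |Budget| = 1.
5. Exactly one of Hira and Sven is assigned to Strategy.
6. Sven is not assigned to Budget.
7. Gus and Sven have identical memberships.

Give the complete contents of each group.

Budget = {Chen}; Strategy = {Hira}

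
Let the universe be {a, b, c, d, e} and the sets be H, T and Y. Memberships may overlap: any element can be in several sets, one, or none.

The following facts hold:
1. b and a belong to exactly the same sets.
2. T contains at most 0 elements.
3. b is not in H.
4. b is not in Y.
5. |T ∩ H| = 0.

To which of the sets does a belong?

a: none

From (3): b ∉ H.
From (4): b ∉ Y.
(1): a matches b: a ∉ H.
(1): a matches b: a ∉ Y.
(2): T already has 0, so the rest are out.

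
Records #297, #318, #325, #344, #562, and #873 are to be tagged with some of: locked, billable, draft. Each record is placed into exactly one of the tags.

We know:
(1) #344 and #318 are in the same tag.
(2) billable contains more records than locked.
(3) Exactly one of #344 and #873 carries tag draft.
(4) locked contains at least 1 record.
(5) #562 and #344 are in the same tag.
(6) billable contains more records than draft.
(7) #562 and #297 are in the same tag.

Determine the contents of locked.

locked = {#325}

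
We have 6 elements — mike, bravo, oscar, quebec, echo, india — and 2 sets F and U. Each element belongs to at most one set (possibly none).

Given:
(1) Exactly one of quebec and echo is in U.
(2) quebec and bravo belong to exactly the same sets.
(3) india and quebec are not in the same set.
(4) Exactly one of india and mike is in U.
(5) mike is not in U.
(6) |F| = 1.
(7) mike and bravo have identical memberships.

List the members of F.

F = {oscar}

From (5): mike ∉ U.
(4) (exactly one): india ∈ U.
(7): bravo matches mike: bravo ∉ U.
(2): quebec matches bravo: quebec ∉ U.
(1) (exactly one): echo ∈ U.
Suppose mike ∈ F: no assignment then satisfies all the clues, so mike ∉ F.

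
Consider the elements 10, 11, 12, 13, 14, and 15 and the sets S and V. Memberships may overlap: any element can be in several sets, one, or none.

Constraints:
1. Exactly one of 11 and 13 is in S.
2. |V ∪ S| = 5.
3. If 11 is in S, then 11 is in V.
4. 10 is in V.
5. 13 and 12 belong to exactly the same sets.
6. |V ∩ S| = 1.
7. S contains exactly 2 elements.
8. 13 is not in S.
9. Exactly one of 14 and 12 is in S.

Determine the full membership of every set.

S = {11, 14}; V = {10, 11, 12, 13}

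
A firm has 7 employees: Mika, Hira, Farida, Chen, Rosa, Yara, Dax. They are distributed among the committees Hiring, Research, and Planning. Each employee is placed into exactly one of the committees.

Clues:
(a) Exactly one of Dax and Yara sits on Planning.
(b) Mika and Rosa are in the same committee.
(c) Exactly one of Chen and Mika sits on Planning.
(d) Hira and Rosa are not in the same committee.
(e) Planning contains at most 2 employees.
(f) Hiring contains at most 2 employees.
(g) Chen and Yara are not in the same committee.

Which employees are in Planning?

Planning = {Chen, Dax}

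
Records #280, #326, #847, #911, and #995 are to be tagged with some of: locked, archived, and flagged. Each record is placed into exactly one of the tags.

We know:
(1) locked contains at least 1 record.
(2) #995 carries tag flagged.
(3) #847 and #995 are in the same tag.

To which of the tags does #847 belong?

From (2): #995 ∈ flagged.
(3): #847 matches #995: #847 ∉ locked.
(3): #847 matches #995: #847 ∉ archived.
(3): #847 matches #995: #847 ∈ flagged.

#847: flagged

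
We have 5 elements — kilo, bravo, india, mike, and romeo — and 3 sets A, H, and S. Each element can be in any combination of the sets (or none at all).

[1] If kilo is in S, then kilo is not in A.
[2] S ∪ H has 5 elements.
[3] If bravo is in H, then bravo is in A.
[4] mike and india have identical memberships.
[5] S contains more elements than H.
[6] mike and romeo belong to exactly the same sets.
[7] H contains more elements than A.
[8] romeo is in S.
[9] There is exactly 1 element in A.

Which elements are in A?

A = {bravo}

From (8): romeo ∈ S.
(6): mike matches romeo: mike ∈ S.
(4): india matches mike: india ∈ S.
Suppose kilo ∈ A: no assignment then satisfies all the clues, so kilo ∉ A.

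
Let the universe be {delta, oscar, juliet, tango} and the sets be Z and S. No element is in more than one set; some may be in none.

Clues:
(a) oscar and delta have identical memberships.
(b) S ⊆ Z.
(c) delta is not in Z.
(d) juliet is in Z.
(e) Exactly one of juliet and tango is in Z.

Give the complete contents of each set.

Z = {juliet}; S = {}

From (c): delta ∉ Z.
From (d): juliet ∈ Z.
(a): oscar matches delta: oscar ∉ Z.
(b) contrapositive: delta ∉ S.
(b) contrapositive: oscar ∉ S.
(e) (exactly one): tango ∉ Z.
(b) contrapositive: tango ∉ S.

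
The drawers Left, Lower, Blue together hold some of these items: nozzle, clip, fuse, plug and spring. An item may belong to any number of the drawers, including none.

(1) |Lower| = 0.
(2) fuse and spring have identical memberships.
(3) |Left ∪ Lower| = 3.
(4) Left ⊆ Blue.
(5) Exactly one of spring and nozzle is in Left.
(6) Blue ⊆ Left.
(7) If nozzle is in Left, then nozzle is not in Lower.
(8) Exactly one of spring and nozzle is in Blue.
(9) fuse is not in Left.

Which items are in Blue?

Blue = {clip, nozzle, plug}

From (9): fuse ∉ Left.
(1): Lower already has 0, so the rest are out.
(2): spring matches fuse: spring ∉ Left.
(5) (exactly one): nozzle ∈ Left.
(6) contrapositive: fuse ∉ Blue.
(6) contrapositive: spring ∉ Blue.
(8) (exactly one): nozzle ∈ Blue.
Suppose clip ∉ Blue: no assignment then satisfies all the clues, so clip ∈ Blue.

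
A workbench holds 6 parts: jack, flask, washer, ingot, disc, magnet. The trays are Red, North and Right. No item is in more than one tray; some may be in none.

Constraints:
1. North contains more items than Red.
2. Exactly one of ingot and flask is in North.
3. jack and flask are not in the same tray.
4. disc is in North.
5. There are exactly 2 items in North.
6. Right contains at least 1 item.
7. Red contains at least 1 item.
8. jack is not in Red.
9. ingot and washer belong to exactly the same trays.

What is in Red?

Red = {magnet}

From (4): disc ∈ North.
From (8): jack ∉ Red.
Suppose flask ∈ Red: no assignment then satisfies all the clues, so flask ∉ Red.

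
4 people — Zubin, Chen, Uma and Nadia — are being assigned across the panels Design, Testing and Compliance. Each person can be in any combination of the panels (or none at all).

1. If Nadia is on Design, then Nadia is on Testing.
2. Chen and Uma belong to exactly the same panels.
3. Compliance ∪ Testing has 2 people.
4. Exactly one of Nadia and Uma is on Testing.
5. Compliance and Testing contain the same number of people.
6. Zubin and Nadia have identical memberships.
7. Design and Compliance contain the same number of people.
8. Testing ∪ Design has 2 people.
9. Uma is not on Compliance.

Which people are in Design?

Design = {Nadia, Zubin}

From (9): Uma ∉ Compliance.
(2): Chen matches Uma: Chen ∉ Compliance.
Suppose Zubin ∉ Design: no assignment then satisfies all the clues, so Zubin ∈ Design.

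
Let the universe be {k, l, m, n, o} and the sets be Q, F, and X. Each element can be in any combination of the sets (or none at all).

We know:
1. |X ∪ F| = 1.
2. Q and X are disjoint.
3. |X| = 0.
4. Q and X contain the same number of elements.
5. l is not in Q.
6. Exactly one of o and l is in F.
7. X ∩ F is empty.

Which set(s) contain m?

m: none

From (5): l ∉ Q.
(3): X already has 0, so the rest are out.
Suppose m ∈ Q: no assignment then satisfies all the clues, so m ∉ Q.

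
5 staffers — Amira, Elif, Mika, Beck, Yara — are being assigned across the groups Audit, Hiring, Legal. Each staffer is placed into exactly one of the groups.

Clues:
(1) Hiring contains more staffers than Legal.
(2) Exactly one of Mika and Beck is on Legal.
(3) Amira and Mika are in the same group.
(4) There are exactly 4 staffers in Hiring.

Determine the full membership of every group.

Audit = {}; Hiring = {Amira, Elif, Mika, Yara}; Legal = {Beck}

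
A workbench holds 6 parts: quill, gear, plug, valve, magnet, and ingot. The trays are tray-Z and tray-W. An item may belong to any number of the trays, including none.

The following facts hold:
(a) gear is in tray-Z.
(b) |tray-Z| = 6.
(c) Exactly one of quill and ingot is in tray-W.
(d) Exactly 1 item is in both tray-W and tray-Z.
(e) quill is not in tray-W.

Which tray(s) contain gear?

gear: tray-Z

From (a): gear ∈ tray-Z.
From (e): quill ∉ tray-W.
(b): only 6 candidates remain for tray-Z, so all are in.
(c) (exactly one): ingot ∈ tray-W.
Suppose gear ∈ tray-W: no assignment then satisfies all the clues, so gear ∉ tray-W.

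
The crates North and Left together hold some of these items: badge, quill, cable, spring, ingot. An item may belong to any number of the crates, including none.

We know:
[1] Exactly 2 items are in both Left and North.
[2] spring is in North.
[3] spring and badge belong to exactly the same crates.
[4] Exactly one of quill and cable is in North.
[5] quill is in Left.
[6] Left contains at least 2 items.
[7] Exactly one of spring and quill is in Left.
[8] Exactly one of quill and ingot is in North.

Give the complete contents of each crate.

North = {badge, cable, ingot, spring}; Left = {cable, ingot, quill}

From (2): spring ∈ North.
From (5): quill ∈ Left.
(3): badge matches spring: badge ∈ North.
(7) (exactly one): spring ∉ Left.
(3): badge matches spring: badge ∉ Left.
Suppose quill ∈ North: no assignment then satisfies all the clues, so quill ∉ North.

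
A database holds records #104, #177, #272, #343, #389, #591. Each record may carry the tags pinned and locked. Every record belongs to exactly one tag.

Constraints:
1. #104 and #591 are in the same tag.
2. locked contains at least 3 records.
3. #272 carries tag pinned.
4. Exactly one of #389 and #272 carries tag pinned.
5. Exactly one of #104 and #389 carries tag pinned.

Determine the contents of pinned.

From (3): #272 ∈ pinned.
(4) (exactly one): #389 ∉ pinned.
(5) (exactly one): #104 ∈ pinned.
Only one tag left: #389 ∈ locked.
(1): #591 matches #104: #591 ∈ pinned.
(2): only 3 candidates remain for locked, so all are in.

pinned = {#104, #272, #591}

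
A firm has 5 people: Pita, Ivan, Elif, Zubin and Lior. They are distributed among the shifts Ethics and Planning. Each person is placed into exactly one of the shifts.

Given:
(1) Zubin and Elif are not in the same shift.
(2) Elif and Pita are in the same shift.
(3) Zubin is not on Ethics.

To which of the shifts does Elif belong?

From (3): Zubin ∉ Ethics.
Only one shift left: Zubin ∈ Planning.
(1): Elif ∉ Planning.
(2): Pita matches Elif: Pita ∉ Planning.
Only one shift left: Pita ∈ Ethics.
Only one shift left: Elif ∈ Ethics.

Elif: Ethics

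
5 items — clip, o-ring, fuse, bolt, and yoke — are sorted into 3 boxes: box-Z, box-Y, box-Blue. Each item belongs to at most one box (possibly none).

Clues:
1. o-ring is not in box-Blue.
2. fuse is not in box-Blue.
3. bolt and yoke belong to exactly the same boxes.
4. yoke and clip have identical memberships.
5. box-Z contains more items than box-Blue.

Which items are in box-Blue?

box-Blue = {}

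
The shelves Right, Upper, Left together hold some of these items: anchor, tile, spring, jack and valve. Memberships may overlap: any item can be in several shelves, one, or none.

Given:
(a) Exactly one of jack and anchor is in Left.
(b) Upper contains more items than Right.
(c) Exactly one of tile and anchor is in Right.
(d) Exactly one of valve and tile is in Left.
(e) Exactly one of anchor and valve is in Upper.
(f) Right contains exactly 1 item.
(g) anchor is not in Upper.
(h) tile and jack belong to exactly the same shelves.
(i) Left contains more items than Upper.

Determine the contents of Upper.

Upper = {spring, valve}

From (g): anchor ∉ Upper.
(e) (exactly one): valve ∈ Upper.
Suppose tile ∈ Upper: no assignment then satisfies all the clues, so tile ∉ Upper.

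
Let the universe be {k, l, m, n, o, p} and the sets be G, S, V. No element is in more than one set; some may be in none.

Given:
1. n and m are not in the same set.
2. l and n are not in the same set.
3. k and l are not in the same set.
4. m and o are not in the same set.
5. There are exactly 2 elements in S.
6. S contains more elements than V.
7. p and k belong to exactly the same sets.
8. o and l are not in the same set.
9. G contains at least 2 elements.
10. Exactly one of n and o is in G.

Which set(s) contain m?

m: S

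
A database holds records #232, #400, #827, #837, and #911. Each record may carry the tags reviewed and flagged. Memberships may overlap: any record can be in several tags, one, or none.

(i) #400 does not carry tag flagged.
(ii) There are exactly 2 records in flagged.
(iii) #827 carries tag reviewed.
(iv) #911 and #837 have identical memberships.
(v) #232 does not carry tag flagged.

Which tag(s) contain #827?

From (i): #400 ∉ flagged.
From (iii): #827 ∈ reviewed.
From (v): #232 ∉ flagged.
Suppose #827 ∈ flagged: no assignment then satisfies all the clues, so #827 ∉ flagged.

#827: reviewed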